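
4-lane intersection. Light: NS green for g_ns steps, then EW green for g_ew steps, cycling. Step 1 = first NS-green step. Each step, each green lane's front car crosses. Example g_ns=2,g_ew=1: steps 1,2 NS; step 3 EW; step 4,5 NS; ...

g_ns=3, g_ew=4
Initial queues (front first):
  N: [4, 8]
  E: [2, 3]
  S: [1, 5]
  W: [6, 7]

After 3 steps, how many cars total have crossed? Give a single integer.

Step 1 [NS]: N:car4-GO,E:wait,S:car1-GO,W:wait | queues: N=1 E=2 S=1 W=2
Step 2 [NS]: N:car8-GO,E:wait,S:car5-GO,W:wait | queues: N=0 E=2 S=0 W=2
Step 3 [NS]: N:empty,E:wait,S:empty,W:wait | queues: N=0 E=2 S=0 W=2
Cars crossed by step 3: 4

Answer: 4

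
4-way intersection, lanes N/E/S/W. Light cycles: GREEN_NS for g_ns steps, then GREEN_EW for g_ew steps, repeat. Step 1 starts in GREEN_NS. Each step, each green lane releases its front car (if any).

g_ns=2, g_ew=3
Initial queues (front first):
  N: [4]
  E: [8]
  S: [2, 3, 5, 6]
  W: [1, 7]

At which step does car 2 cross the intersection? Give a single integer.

Step 1 [NS]: N:car4-GO,E:wait,S:car2-GO,W:wait | queues: N=0 E=1 S=3 W=2
Step 2 [NS]: N:empty,E:wait,S:car3-GO,W:wait | queues: N=0 E=1 S=2 W=2
Step 3 [EW]: N:wait,E:car8-GO,S:wait,W:car1-GO | queues: N=0 E=0 S=2 W=1
Step 4 [EW]: N:wait,E:empty,S:wait,W:car7-GO | queues: N=0 E=0 S=2 W=0
Step 5 [EW]: N:wait,E:empty,S:wait,W:empty | queues: N=0 E=0 S=2 W=0
Step 6 [NS]: N:empty,E:wait,S:car5-GO,W:wait | queues: N=0 E=0 S=1 W=0
Step 7 [NS]: N:empty,E:wait,S:car6-GO,W:wait | queues: N=0 E=0 S=0 W=0
Car 2 crosses at step 1

1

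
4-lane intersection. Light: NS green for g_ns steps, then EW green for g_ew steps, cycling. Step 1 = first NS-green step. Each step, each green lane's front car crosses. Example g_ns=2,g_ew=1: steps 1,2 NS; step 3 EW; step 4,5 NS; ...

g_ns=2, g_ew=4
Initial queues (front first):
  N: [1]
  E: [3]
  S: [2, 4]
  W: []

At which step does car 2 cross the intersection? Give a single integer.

Step 1 [NS]: N:car1-GO,E:wait,S:car2-GO,W:wait | queues: N=0 E=1 S=1 W=0
Step 2 [NS]: N:empty,E:wait,S:car4-GO,W:wait | queues: N=0 E=1 S=0 W=0
Step 3 [EW]: N:wait,E:car3-GO,S:wait,W:empty | queues: N=0 E=0 S=0 W=0
Car 2 crosses at step 1

1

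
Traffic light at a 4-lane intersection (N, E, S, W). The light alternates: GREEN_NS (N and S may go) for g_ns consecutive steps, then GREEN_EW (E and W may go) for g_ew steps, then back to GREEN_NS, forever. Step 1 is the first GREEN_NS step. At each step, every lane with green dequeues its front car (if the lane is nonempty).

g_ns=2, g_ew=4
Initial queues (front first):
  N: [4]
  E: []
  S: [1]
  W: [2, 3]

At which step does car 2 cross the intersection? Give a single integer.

Step 1 [NS]: N:car4-GO,E:wait,S:car1-GO,W:wait | queues: N=0 E=0 S=0 W=2
Step 2 [NS]: N:empty,E:wait,S:empty,W:wait | queues: N=0 E=0 S=0 W=2
Step 3 [EW]: N:wait,E:empty,S:wait,W:car2-GO | queues: N=0 E=0 S=0 W=1
Step 4 [EW]: N:wait,E:empty,S:wait,W:car3-GO | queues: N=0 E=0 S=0 W=0
Car 2 crosses at step 3

3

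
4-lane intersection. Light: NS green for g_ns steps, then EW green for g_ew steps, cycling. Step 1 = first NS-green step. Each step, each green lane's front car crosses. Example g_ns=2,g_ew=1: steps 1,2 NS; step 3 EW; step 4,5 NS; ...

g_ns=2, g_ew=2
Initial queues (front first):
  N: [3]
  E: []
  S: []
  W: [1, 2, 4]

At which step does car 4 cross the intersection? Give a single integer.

Step 1 [NS]: N:car3-GO,E:wait,S:empty,W:wait | queues: N=0 E=0 S=0 W=3
Step 2 [NS]: N:empty,E:wait,S:empty,W:wait | queues: N=0 E=0 S=0 W=3
Step 3 [EW]: N:wait,E:empty,S:wait,W:car1-GO | queues: N=0 E=0 S=0 W=2
Step 4 [EW]: N:wait,E:empty,S:wait,W:car2-GO | queues: N=0 E=0 S=0 W=1
Step 5 [NS]: N:empty,E:wait,S:empty,W:wait | queues: N=0 E=0 S=0 W=1
Step 6 [NS]: N:empty,E:wait,S:empty,W:wait | queues: N=0 E=0 S=0 W=1
Step 7 [EW]: N:wait,E:empty,S:wait,W:car4-GO | queues: N=0 E=0 S=0 W=0
Car 4 crosses at step 7

7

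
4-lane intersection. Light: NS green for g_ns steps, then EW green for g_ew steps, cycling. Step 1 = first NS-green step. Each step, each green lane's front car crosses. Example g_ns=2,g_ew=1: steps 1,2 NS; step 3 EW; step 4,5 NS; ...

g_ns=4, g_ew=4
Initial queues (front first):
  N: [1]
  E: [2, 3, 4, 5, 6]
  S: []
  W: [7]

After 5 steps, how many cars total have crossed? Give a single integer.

Answer: 3

Derivation:
Step 1 [NS]: N:car1-GO,E:wait,S:empty,W:wait | queues: N=0 E=5 S=0 W=1
Step 2 [NS]: N:empty,E:wait,S:empty,W:wait | queues: N=0 E=5 S=0 W=1
Step 3 [NS]: N:empty,E:wait,S:empty,W:wait | queues: N=0 E=5 S=0 W=1
Step 4 [NS]: N:empty,E:wait,S:empty,W:wait | queues: N=0 E=5 S=0 W=1
Step 5 [EW]: N:wait,E:car2-GO,S:wait,W:car7-GO | queues: N=0 E=4 S=0 W=0
Cars crossed by step 5: 3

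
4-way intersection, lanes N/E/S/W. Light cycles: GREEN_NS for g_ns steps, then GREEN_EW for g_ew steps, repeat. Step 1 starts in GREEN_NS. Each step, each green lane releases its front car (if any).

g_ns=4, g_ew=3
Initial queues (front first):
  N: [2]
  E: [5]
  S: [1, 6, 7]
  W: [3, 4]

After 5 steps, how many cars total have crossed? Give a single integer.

Answer: 6

Derivation:
Step 1 [NS]: N:car2-GO,E:wait,S:car1-GO,W:wait | queues: N=0 E=1 S=2 W=2
Step 2 [NS]: N:empty,E:wait,S:car6-GO,W:wait | queues: N=0 E=1 S=1 W=2
Step 3 [NS]: N:empty,E:wait,S:car7-GO,W:wait | queues: N=0 E=1 S=0 W=2
Step 4 [NS]: N:empty,E:wait,S:empty,W:wait | queues: N=0 E=1 S=0 W=2
Step 5 [EW]: N:wait,E:car5-GO,S:wait,W:car3-GO | queues: N=0 E=0 S=0 W=1
Cars crossed by step 5: 6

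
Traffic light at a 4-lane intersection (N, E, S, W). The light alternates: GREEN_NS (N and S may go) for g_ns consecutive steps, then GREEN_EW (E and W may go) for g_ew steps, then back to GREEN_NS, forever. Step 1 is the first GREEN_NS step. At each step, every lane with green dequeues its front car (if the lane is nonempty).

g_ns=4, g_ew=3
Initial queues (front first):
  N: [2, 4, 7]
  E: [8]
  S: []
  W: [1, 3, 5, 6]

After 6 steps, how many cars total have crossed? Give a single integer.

Step 1 [NS]: N:car2-GO,E:wait,S:empty,W:wait | queues: N=2 E=1 S=0 W=4
Step 2 [NS]: N:car4-GO,E:wait,S:empty,W:wait | queues: N=1 E=1 S=0 W=4
Step 3 [NS]: N:car7-GO,E:wait,S:empty,W:wait | queues: N=0 E=1 S=0 W=4
Step 4 [NS]: N:empty,E:wait,S:empty,W:wait | queues: N=0 E=1 S=0 W=4
Step 5 [EW]: N:wait,E:car8-GO,S:wait,W:car1-GO | queues: N=0 E=0 S=0 W=3
Step 6 [EW]: N:wait,E:empty,S:wait,W:car3-GO | queues: N=0 E=0 S=0 W=2
Cars crossed by step 6: 6

Answer: 6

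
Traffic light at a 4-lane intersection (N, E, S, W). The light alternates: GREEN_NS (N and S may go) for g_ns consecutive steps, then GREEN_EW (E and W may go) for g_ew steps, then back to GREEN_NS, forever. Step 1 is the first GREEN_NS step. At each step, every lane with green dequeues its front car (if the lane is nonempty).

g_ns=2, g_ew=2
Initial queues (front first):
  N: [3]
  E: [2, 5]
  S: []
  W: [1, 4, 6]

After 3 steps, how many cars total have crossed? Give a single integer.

Answer: 3

Derivation:
Step 1 [NS]: N:car3-GO,E:wait,S:empty,W:wait | queues: N=0 E=2 S=0 W=3
Step 2 [NS]: N:empty,E:wait,S:empty,W:wait | queues: N=0 E=2 S=0 W=3
Step 3 [EW]: N:wait,E:car2-GO,S:wait,W:car1-GO | queues: N=0 E=1 S=0 W=2
Cars crossed by step 3: 3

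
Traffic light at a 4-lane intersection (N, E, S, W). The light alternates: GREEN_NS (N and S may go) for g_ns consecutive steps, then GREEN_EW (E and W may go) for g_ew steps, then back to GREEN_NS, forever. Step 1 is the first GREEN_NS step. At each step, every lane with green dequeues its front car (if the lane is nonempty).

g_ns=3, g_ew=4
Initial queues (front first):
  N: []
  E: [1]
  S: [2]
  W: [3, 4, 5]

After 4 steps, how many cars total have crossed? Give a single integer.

Answer: 3

Derivation:
Step 1 [NS]: N:empty,E:wait,S:car2-GO,W:wait | queues: N=0 E=1 S=0 W=3
Step 2 [NS]: N:empty,E:wait,S:empty,W:wait | queues: N=0 E=1 S=0 W=3
Step 3 [NS]: N:empty,E:wait,S:empty,W:wait | queues: N=0 E=1 S=0 W=3
Step 4 [EW]: N:wait,E:car1-GO,S:wait,W:car3-GO | queues: N=0 E=0 S=0 W=2
Cars crossed by step 4: 3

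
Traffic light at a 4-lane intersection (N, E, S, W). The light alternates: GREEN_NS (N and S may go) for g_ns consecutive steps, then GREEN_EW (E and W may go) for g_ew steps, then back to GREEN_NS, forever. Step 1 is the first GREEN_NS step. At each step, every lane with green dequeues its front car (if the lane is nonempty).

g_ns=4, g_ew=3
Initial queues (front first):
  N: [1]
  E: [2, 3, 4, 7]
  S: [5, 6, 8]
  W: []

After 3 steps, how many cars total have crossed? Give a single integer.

Answer: 4

Derivation:
Step 1 [NS]: N:car1-GO,E:wait,S:car5-GO,W:wait | queues: N=0 E=4 S=2 W=0
Step 2 [NS]: N:empty,E:wait,S:car6-GO,W:wait | queues: N=0 E=4 S=1 W=0
Step 3 [NS]: N:empty,E:wait,S:car8-GO,W:wait | queues: N=0 E=4 S=0 W=0
Cars crossed by step 3: 4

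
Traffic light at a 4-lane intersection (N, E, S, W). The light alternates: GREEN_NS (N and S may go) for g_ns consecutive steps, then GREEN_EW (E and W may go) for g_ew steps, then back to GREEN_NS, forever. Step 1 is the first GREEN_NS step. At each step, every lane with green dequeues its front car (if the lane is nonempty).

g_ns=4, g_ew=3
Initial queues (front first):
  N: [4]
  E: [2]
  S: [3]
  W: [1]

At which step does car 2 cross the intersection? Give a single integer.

Step 1 [NS]: N:car4-GO,E:wait,S:car3-GO,W:wait | queues: N=0 E=1 S=0 W=1
Step 2 [NS]: N:empty,E:wait,S:empty,W:wait | queues: N=0 E=1 S=0 W=1
Step 3 [NS]: N:empty,E:wait,S:empty,W:wait | queues: N=0 E=1 S=0 W=1
Step 4 [NS]: N:empty,E:wait,S:empty,W:wait | queues: N=0 E=1 S=0 W=1
Step 5 [EW]: N:wait,E:car2-GO,S:wait,W:car1-GO | queues: N=0 E=0 S=0 W=0
Car 2 crosses at step 5

5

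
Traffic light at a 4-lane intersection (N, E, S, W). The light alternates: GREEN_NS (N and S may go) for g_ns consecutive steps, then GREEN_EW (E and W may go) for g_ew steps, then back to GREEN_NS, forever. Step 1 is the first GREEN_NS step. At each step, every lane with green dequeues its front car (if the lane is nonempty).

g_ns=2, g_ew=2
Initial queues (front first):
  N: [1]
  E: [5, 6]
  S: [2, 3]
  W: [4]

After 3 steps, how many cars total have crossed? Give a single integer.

Step 1 [NS]: N:car1-GO,E:wait,S:car2-GO,W:wait | queues: N=0 E=2 S=1 W=1
Step 2 [NS]: N:empty,E:wait,S:car3-GO,W:wait | queues: N=0 E=2 S=0 W=1
Step 3 [EW]: N:wait,E:car5-GO,S:wait,W:car4-GO | queues: N=0 E=1 S=0 W=0
Cars crossed by step 3: 5

Answer: 5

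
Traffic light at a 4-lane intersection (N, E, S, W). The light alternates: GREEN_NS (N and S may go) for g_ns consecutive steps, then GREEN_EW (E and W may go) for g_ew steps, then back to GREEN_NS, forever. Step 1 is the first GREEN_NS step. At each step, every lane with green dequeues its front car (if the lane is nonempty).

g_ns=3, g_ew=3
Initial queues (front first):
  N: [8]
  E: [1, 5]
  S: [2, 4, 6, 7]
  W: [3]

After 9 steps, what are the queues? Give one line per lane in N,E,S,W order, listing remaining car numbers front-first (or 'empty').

Step 1 [NS]: N:car8-GO,E:wait,S:car2-GO,W:wait | queues: N=0 E=2 S=3 W=1
Step 2 [NS]: N:empty,E:wait,S:car4-GO,W:wait | queues: N=0 E=2 S=2 W=1
Step 3 [NS]: N:empty,E:wait,S:car6-GO,W:wait | queues: N=0 E=2 S=1 W=1
Step 4 [EW]: N:wait,E:car1-GO,S:wait,W:car3-GO | queues: N=0 E=1 S=1 W=0
Step 5 [EW]: N:wait,E:car5-GO,S:wait,W:empty | queues: N=0 E=0 S=1 W=0
Step 6 [EW]: N:wait,E:empty,S:wait,W:empty | queues: N=0 E=0 S=1 W=0
Step 7 [NS]: N:empty,E:wait,S:car7-GO,W:wait | queues: N=0 E=0 S=0 W=0

N: empty
E: empty
S: empty
W: empty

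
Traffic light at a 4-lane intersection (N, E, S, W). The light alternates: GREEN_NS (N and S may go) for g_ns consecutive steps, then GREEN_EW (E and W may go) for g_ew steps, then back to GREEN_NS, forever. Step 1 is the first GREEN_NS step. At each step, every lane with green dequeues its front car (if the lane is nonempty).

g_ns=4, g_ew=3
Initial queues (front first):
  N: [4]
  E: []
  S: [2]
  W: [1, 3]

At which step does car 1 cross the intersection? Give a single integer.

Step 1 [NS]: N:car4-GO,E:wait,S:car2-GO,W:wait | queues: N=0 E=0 S=0 W=2
Step 2 [NS]: N:empty,E:wait,S:empty,W:wait | queues: N=0 E=0 S=0 W=2
Step 3 [NS]: N:empty,E:wait,S:empty,W:wait | queues: N=0 E=0 S=0 W=2
Step 4 [NS]: N:empty,E:wait,S:empty,W:wait | queues: N=0 E=0 S=0 W=2
Step 5 [EW]: N:wait,E:empty,S:wait,W:car1-GO | queues: N=0 E=0 S=0 W=1
Step 6 [EW]: N:wait,E:empty,S:wait,W:car3-GO | queues: N=0 E=0 S=0 W=0
Car 1 crosses at step 5

5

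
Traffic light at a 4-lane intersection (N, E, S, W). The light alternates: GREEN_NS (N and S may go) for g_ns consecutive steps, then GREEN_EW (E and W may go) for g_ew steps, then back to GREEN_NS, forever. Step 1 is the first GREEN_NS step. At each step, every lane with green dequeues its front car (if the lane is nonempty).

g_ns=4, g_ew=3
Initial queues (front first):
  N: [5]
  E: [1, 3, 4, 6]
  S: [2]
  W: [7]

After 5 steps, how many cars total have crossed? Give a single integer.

Answer: 4

Derivation:
Step 1 [NS]: N:car5-GO,E:wait,S:car2-GO,W:wait | queues: N=0 E=4 S=0 W=1
Step 2 [NS]: N:empty,E:wait,S:empty,W:wait | queues: N=0 E=4 S=0 W=1
Step 3 [NS]: N:empty,E:wait,S:empty,W:wait | queues: N=0 E=4 S=0 W=1
Step 4 [NS]: N:empty,E:wait,S:empty,W:wait | queues: N=0 E=4 S=0 W=1
Step 5 [EW]: N:wait,E:car1-GO,S:wait,W:car7-GO | queues: N=0 E=3 S=0 W=0
Cars crossed by step 5: 4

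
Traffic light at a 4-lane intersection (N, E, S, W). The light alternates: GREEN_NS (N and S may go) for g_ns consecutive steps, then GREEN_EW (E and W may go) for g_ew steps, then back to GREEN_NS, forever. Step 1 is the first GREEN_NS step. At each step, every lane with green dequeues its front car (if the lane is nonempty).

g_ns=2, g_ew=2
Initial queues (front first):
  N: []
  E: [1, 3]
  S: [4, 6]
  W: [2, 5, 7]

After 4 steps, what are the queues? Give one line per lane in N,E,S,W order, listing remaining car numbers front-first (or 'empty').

Step 1 [NS]: N:empty,E:wait,S:car4-GO,W:wait | queues: N=0 E=2 S=1 W=3
Step 2 [NS]: N:empty,E:wait,S:car6-GO,W:wait | queues: N=0 E=2 S=0 W=3
Step 3 [EW]: N:wait,E:car1-GO,S:wait,W:car2-GO | queues: N=0 E=1 S=0 W=2
Step 4 [EW]: N:wait,E:car3-GO,S:wait,W:car5-GO | queues: N=0 E=0 S=0 W=1

N: empty
E: empty
S: empty
W: 7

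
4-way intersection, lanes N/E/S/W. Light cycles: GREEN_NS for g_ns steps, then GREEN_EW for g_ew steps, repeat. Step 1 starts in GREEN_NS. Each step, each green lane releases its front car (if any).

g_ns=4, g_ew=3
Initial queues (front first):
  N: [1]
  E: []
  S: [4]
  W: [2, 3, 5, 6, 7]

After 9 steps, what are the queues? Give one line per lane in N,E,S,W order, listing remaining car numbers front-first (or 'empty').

Step 1 [NS]: N:car1-GO,E:wait,S:car4-GO,W:wait | queues: N=0 E=0 S=0 W=5
Step 2 [NS]: N:empty,E:wait,S:empty,W:wait | queues: N=0 E=0 S=0 W=5
Step 3 [NS]: N:empty,E:wait,S:empty,W:wait | queues: N=0 E=0 S=0 W=5
Step 4 [NS]: N:empty,E:wait,S:empty,W:wait | queues: N=0 E=0 S=0 W=5
Step 5 [EW]: N:wait,E:empty,S:wait,W:car2-GO | queues: N=0 E=0 S=0 W=4
Step 6 [EW]: N:wait,E:empty,S:wait,W:car3-GO | queues: N=0 E=0 S=0 W=3
Step 7 [EW]: N:wait,E:empty,S:wait,W:car5-GO | queues: N=0 E=0 S=0 W=2
Step 8 [NS]: N:empty,E:wait,S:empty,W:wait | queues: N=0 E=0 S=0 W=2
Step 9 [NS]: N:empty,E:wait,S:empty,W:wait | queues: N=0 E=0 S=0 W=2

N: empty
E: empty
S: empty
W: 6 7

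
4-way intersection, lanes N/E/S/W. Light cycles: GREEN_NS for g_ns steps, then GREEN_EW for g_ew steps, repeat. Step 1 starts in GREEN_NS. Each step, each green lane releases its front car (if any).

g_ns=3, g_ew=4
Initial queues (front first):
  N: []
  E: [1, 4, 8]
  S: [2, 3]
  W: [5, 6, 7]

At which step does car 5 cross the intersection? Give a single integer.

Step 1 [NS]: N:empty,E:wait,S:car2-GO,W:wait | queues: N=0 E=3 S=1 W=3
Step 2 [NS]: N:empty,E:wait,S:car3-GO,W:wait | queues: N=0 E=3 S=0 W=3
Step 3 [NS]: N:empty,E:wait,S:empty,W:wait | queues: N=0 E=3 S=0 W=3
Step 4 [EW]: N:wait,E:car1-GO,S:wait,W:car5-GO | queues: N=0 E=2 S=0 W=2
Step 5 [EW]: N:wait,E:car4-GO,S:wait,W:car6-GO | queues: N=0 E=1 S=0 W=1
Step 6 [EW]: N:wait,E:car8-GO,S:wait,W:car7-GO | queues: N=0 E=0 S=0 W=0
Car 5 crosses at step 4

4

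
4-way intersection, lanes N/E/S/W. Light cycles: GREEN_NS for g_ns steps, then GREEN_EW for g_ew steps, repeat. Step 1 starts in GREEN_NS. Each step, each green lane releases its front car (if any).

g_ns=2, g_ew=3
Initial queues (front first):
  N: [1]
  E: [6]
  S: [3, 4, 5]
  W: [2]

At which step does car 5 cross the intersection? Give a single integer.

Step 1 [NS]: N:car1-GO,E:wait,S:car3-GO,W:wait | queues: N=0 E=1 S=2 W=1
Step 2 [NS]: N:empty,E:wait,S:car4-GO,W:wait | queues: N=0 E=1 S=1 W=1
Step 3 [EW]: N:wait,E:car6-GO,S:wait,W:car2-GO | queues: N=0 E=0 S=1 W=0
Step 4 [EW]: N:wait,E:empty,S:wait,W:empty | queues: N=0 E=0 S=1 W=0
Step 5 [EW]: N:wait,E:empty,S:wait,W:empty | queues: N=0 E=0 S=1 W=0
Step 6 [NS]: N:empty,E:wait,S:car5-GO,W:wait | queues: N=0 E=0 S=0 W=0
Car 5 crosses at step 6

6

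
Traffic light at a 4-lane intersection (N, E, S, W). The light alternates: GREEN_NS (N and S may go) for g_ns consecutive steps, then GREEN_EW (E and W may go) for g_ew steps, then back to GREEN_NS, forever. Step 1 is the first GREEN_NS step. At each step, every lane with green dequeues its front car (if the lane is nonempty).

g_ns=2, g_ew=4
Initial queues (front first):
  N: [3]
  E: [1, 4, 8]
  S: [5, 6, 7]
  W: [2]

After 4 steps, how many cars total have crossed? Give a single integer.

Answer: 6

Derivation:
Step 1 [NS]: N:car3-GO,E:wait,S:car5-GO,W:wait | queues: N=0 E=3 S=2 W=1
Step 2 [NS]: N:empty,E:wait,S:car6-GO,W:wait | queues: N=0 E=3 S=1 W=1
Step 3 [EW]: N:wait,E:car1-GO,S:wait,W:car2-GO | queues: N=0 E=2 S=1 W=0
Step 4 [EW]: N:wait,E:car4-GO,S:wait,W:empty | queues: N=0 E=1 S=1 W=0
Cars crossed by step 4: 6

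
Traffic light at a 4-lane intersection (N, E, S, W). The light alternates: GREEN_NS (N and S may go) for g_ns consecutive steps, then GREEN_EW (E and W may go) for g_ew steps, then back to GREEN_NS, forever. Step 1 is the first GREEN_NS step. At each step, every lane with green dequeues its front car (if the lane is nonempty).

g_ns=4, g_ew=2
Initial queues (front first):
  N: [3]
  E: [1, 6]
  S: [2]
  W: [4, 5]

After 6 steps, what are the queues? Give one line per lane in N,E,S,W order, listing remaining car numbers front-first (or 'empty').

Step 1 [NS]: N:car3-GO,E:wait,S:car2-GO,W:wait | queues: N=0 E=2 S=0 W=2
Step 2 [NS]: N:empty,E:wait,S:empty,W:wait | queues: N=0 E=2 S=0 W=2
Step 3 [NS]: N:empty,E:wait,S:empty,W:wait | queues: N=0 E=2 S=0 W=2
Step 4 [NS]: N:empty,E:wait,S:empty,W:wait | queues: N=0 E=2 S=0 W=2
Step 5 [EW]: N:wait,E:car1-GO,S:wait,W:car4-GO | queues: N=0 E=1 S=0 W=1
Step 6 [EW]: N:wait,E:car6-GO,S:wait,W:car5-GO | queues: N=0 E=0 S=0 W=0

N: empty
E: empty
S: empty
W: empty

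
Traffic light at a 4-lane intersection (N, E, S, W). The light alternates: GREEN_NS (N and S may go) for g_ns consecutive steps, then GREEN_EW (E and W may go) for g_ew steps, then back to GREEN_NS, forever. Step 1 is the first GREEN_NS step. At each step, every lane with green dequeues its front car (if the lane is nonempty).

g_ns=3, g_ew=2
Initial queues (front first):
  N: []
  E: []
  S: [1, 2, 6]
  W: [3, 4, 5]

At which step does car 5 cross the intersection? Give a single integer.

Step 1 [NS]: N:empty,E:wait,S:car1-GO,W:wait | queues: N=0 E=0 S=2 W=3
Step 2 [NS]: N:empty,E:wait,S:car2-GO,W:wait | queues: N=0 E=0 S=1 W=3
Step 3 [NS]: N:empty,E:wait,S:car6-GO,W:wait | queues: N=0 E=0 S=0 W=3
Step 4 [EW]: N:wait,E:empty,S:wait,W:car3-GO | queues: N=0 E=0 S=0 W=2
Step 5 [EW]: N:wait,E:empty,S:wait,W:car4-GO | queues: N=0 E=0 S=0 W=1
Step 6 [NS]: N:empty,E:wait,S:empty,W:wait | queues: N=0 E=0 S=0 W=1
Step 7 [NS]: N:empty,E:wait,S:empty,W:wait | queues: N=0 E=0 S=0 W=1
Step 8 [NS]: N:empty,E:wait,S:empty,W:wait | queues: N=0 E=0 S=0 W=1
Step 9 [EW]: N:wait,E:empty,S:wait,W:car5-GO | queues: N=0 E=0 S=0 W=0
Car 5 crosses at step 9

9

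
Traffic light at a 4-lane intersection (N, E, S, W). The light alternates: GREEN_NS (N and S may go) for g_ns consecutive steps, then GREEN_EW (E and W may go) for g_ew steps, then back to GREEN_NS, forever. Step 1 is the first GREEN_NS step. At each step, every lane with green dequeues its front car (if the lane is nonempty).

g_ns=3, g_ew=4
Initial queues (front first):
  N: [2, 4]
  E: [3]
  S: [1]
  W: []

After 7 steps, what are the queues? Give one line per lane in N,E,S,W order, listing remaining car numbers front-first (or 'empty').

Step 1 [NS]: N:car2-GO,E:wait,S:car1-GO,W:wait | queues: N=1 E=1 S=0 W=0
Step 2 [NS]: N:car4-GO,E:wait,S:empty,W:wait | queues: N=0 E=1 S=0 W=0
Step 3 [NS]: N:empty,E:wait,S:empty,W:wait | queues: N=0 E=1 S=0 W=0
Step 4 [EW]: N:wait,E:car3-GO,S:wait,W:empty | queues: N=0 E=0 S=0 W=0

N: empty
E: empty
S: empty
W: empty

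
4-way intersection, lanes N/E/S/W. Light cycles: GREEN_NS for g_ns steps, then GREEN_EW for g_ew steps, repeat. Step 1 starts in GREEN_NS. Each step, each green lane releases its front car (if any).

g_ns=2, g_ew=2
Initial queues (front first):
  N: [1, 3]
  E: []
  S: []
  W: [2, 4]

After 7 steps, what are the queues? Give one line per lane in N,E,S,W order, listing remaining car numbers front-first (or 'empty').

Step 1 [NS]: N:car1-GO,E:wait,S:empty,W:wait | queues: N=1 E=0 S=0 W=2
Step 2 [NS]: N:car3-GO,E:wait,S:empty,W:wait | queues: N=0 E=0 S=0 W=2
Step 3 [EW]: N:wait,E:empty,S:wait,W:car2-GO | queues: N=0 E=0 S=0 W=1
Step 4 [EW]: N:wait,E:empty,S:wait,W:car4-GO | queues: N=0 E=0 S=0 W=0

N: empty
E: empty
S: empty
W: empty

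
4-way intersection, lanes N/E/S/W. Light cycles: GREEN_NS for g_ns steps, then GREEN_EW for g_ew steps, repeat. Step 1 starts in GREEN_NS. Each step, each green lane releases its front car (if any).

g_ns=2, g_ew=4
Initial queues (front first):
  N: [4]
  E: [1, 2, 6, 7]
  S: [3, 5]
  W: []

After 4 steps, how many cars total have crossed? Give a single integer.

Step 1 [NS]: N:car4-GO,E:wait,S:car3-GO,W:wait | queues: N=0 E=4 S=1 W=0
Step 2 [NS]: N:empty,E:wait,S:car5-GO,W:wait | queues: N=0 E=4 S=0 W=0
Step 3 [EW]: N:wait,E:car1-GO,S:wait,W:empty | queues: N=0 E=3 S=0 W=0
Step 4 [EW]: N:wait,E:car2-GO,S:wait,W:empty | queues: N=0 E=2 S=0 W=0
Cars crossed by step 4: 5

Answer: 5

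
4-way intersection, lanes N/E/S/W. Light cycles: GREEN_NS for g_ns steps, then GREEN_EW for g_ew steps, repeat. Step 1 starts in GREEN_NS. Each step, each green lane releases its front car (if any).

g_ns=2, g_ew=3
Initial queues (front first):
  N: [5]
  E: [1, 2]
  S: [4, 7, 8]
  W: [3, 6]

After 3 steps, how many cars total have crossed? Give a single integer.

Step 1 [NS]: N:car5-GO,E:wait,S:car4-GO,W:wait | queues: N=0 E=2 S=2 W=2
Step 2 [NS]: N:empty,E:wait,S:car7-GO,W:wait | queues: N=0 E=2 S=1 W=2
Step 3 [EW]: N:wait,E:car1-GO,S:wait,W:car3-GO | queues: N=0 E=1 S=1 W=1
Cars crossed by step 3: 5

Answer: 5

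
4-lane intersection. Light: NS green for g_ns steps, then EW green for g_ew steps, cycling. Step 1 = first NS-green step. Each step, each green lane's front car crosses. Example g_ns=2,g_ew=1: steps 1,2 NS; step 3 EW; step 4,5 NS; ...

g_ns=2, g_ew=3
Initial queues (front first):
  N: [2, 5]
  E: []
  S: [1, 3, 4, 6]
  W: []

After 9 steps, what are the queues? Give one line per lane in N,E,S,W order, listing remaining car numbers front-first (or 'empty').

Step 1 [NS]: N:car2-GO,E:wait,S:car1-GO,W:wait | queues: N=1 E=0 S=3 W=0
Step 2 [NS]: N:car5-GO,E:wait,S:car3-GO,W:wait | queues: N=0 E=0 S=2 W=0
Step 3 [EW]: N:wait,E:empty,S:wait,W:empty | queues: N=0 E=0 S=2 W=0
Step 4 [EW]: N:wait,E:empty,S:wait,W:empty | queues: N=0 E=0 S=2 W=0
Step 5 [EW]: N:wait,E:empty,S:wait,W:empty | queues: N=0 E=0 S=2 W=0
Step 6 [NS]: N:empty,E:wait,S:car4-GO,W:wait | queues: N=0 E=0 S=1 W=0
Step 7 [NS]: N:empty,E:wait,S:car6-GO,W:wait | queues: N=0 E=0 S=0 W=0

N: empty
E: empty
S: empty
W: empty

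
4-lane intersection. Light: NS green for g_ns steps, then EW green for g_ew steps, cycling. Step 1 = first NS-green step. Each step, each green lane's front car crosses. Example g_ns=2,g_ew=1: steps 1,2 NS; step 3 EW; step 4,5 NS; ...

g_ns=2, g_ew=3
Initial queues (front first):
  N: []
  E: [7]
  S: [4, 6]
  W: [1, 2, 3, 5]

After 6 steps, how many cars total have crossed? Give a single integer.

Answer: 6

Derivation:
Step 1 [NS]: N:empty,E:wait,S:car4-GO,W:wait | queues: N=0 E=1 S=1 W=4
Step 2 [NS]: N:empty,E:wait,S:car6-GO,W:wait | queues: N=0 E=1 S=0 W=4
Step 3 [EW]: N:wait,E:car7-GO,S:wait,W:car1-GO | queues: N=0 E=0 S=0 W=3
Step 4 [EW]: N:wait,E:empty,S:wait,W:car2-GO | queues: N=0 E=0 S=0 W=2
Step 5 [EW]: N:wait,E:empty,S:wait,W:car3-GO | queues: N=0 E=0 S=0 W=1
Step 6 [NS]: N:empty,E:wait,S:empty,W:wait | queues: N=0 E=0 S=0 W=1
Cars crossed by step 6: 6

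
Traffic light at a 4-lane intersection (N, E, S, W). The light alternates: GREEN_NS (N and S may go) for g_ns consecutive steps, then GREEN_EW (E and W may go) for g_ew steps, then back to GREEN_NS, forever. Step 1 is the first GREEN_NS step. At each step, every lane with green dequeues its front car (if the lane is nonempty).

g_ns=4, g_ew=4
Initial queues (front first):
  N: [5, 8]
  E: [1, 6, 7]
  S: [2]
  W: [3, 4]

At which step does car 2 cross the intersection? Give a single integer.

Step 1 [NS]: N:car5-GO,E:wait,S:car2-GO,W:wait | queues: N=1 E=3 S=0 W=2
Step 2 [NS]: N:car8-GO,E:wait,S:empty,W:wait | queues: N=0 E=3 S=0 W=2
Step 3 [NS]: N:empty,E:wait,S:empty,W:wait | queues: N=0 E=3 S=0 W=2
Step 4 [NS]: N:empty,E:wait,S:empty,W:wait | queues: N=0 E=3 S=0 W=2
Step 5 [EW]: N:wait,E:car1-GO,S:wait,W:car3-GO | queues: N=0 E=2 S=0 W=1
Step 6 [EW]: N:wait,E:car6-GO,S:wait,W:car4-GO | queues: N=0 E=1 S=0 W=0
Step 7 [EW]: N:wait,E:car7-GO,S:wait,W:empty | queues: N=0 E=0 S=0 W=0
Car 2 crosses at step 1

1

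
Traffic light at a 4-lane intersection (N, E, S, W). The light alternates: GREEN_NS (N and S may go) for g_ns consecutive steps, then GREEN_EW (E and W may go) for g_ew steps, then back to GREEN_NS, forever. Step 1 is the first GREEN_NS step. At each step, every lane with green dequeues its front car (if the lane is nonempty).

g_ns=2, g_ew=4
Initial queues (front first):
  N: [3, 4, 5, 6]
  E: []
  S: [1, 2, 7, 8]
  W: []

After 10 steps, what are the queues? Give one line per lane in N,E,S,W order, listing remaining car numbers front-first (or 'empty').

Step 1 [NS]: N:car3-GO,E:wait,S:car1-GO,W:wait | queues: N=3 E=0 S=3 W=0
Step 2 [NS]: N:car4-GO,E:wait,S:car2-GO,W:wait | queues: N=2 E=0 S=2 W=0
Step 3 [EW]: N:wait,E:empty,S:wait,W:empty | queues: N=2 E=0 S=2 W=0
Step 4 [EW]: N:wait,E:empty,S:wait,W:empty | queues: N=2 E=0 S=2 W=0
Step 5 [EW]: N:wait,E:empty,S:wait,W:empty | queues: N=2 E=0 S=2 W=0
Step 6 [EW]: N:wait,E:empty,S:wait,W:empty | queues: N=2 E=0 S=2 W=0
Step 7 [NS]: N:car5-GO,E:wait,S:car7-GO,W:wait | queues: N=1 E=0 S=1 W=0
Step 8 [NS]: N:car6-GO,E:wait,S:car8-GO,W:wait | queues: N=0 E=0 S=0 W=0

N: empty
E: empty
S: empty
W: empty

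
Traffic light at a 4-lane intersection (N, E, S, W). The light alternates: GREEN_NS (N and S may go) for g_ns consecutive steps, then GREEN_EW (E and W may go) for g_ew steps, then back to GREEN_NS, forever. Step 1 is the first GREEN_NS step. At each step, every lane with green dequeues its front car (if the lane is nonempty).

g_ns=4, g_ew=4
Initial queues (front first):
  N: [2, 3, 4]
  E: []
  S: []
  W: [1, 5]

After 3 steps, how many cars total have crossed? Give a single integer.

Step 1 [NS]: N:car2-GO,E:wait,S:empty,W:wait | queues: N=2 E=0 S=0 W=2
Step 2 [NS]: N:car3-GO,E:wait,S:empty,W:wait | queues: N=1 E=0 S=0 W=2
Step 3 [NS]: N:car4-GO,E:wait,S:empty,W:wait | queues: N=0 E=0 S=0 W=2
Cars crossed by step 3: 3

Answer: 3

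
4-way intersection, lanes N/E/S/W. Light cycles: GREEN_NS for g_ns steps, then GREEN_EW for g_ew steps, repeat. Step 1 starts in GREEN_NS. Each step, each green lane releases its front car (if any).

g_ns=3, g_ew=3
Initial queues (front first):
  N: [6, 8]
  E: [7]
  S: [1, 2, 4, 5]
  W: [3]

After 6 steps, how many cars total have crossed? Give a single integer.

Step 1 [NS]: N:car6-GO,E:wait,S:car1-GO,W:wait | queues: N=1 E=1 S=3 W=1
Step 2 [NS]: N:car8-GO,E:wait,S:car2-GO,W:wait | queues: N=0 E=1 S=2 W=1
Step 3 [NS]: N:empty,E:wait,S:car4-GO,W:wait | queues: N=0 E=1 S=1 W=1
Step 4 [EW]: N:wait,E:car7-GO,S:wait,W:car3-GO | queues: N=0 E=0 S=1 W=0
Step 5 [EW]: N:wait,E:empty,S:wait,W:empty | queues: N=0 E=0 S=1 W=0
Step 6 [EW]: N:wait,E:empty,S:wait,W:empty | queues: N=0 E=0 S=1 W=0
Cars crossed by step 6: 7

Answer: 7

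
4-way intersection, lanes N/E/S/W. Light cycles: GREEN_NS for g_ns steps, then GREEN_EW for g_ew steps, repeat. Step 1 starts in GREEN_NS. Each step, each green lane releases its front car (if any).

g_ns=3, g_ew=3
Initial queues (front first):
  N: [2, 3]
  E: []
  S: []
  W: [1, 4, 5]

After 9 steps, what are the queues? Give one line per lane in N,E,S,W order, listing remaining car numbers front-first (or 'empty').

Step 1 [NS]: N:car2-GO,E:wait,S:empty,W:wait | queues: N=1 E=0 S=0 W=3
Step 2 [NS]: N:car3-GO,E:wait,S:empty,W:wait | queues: N=0 E=0 S=0 W=3
Step 3 [NS]: N:empty,E:wait,S:empty,W:wait | queues: N=0 E=0 S=0 W=3
Step 4 [EW]: N:wait,E:empty,S:wait,W:car1-GO | queues: N=0 E=0 S=0 W=2
Step 5 [EW]: N:wait,E:empty,S:wait,W:car4-GO | queues: N=0 E=0 S=0 W=1
Step 6 [EW]: N:wait,E:empty,S:wait,W:car5-GO | queues: N=0 E=0 S=0 W=0

N: empty
E: empty
S: empty
W: empty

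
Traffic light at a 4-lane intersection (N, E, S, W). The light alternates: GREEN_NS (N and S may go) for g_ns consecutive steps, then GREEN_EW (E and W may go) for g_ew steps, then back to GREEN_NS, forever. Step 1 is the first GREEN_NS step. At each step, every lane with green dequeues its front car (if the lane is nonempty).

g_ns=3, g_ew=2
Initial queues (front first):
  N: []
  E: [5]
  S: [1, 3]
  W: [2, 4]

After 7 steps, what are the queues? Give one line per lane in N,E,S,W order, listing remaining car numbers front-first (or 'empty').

Step 1 [NS]: N:empty,E:wait,S:car1-GO,W:wait | queues: N=0 E=1 S=1 W=2
Step 2 [NS]: N:empty,E:wait,S:car3-GO,W:wait | queues: N=0 E=1 S=0 W=2
Step 3 [NS]: N:empty,E:wait,S:empty,W:wait | queues: N=0 E=1 S=0 W=2
Step 4 [EW]: N:wait,E:car5-GO,S:wait,W:car2-GO | queues: N=0 E=0 S=0 W=1
Step 5 [EW]: N:wait,E:empty,S:wait,W:car4-GO | queues: N=0 E=0 S=0 W=0

N: empty
E: empty
S: empty
W: empty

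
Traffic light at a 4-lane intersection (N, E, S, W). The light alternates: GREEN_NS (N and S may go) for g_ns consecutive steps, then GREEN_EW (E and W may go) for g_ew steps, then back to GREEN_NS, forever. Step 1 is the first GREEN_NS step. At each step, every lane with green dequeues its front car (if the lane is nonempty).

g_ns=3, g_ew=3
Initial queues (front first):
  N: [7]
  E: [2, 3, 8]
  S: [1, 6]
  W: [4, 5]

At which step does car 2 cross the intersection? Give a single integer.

Step 1 [NS]: N:car7-GO,E:wait,S:car1-GO,W:wait | queues: N=0 E=3 S=1 W=2
Step 2 [NS]: N:empty,E:wait,S:car6-GO,W:wait | queues: N=0 E=3 S=0 W=2
Step 3 [NS]: N:empty,E:wait,S:empty,W:wait | queues: N=0 E=3 S=0 W=2
Step 4 [EW]: N:wait,E:car2-GO,S:wait,W:car4-GO | queues: N=0 E=2 S=0 W=1
Step 5 [EW]: N:wait,E:car3-GO,S:wait,W:car5-GO | queues: N=0 E=1 S=0 W=0
Step 6 [EW]: N:wait,E:car8-GO,S:wait,W:empty | queues: N=0 E=0 S=0 W=0
Car 2 crosses at step 4

4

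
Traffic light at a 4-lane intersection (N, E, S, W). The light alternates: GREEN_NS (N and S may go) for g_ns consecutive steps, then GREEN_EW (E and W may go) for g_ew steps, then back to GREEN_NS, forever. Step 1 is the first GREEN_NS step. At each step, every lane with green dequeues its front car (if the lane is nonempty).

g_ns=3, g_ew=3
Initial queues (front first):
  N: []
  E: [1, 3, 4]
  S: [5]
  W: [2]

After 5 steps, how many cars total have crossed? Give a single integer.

Step 1 [NS]: N:empty,E:wait,S:car5-GO,W:wait | queues: N=0 E=3 S=0 W=1
Step 2 [NS]: N:empty,E:wait,S:empty,W:wait | queues: N=0 E=3 S=0 W=1
Step 3 [NS]: N:empty,E:wait,S:empty,W:wait | queues: N=0 E=3 S=0 W=1
Step 4 [EW]: N:wait,E:car1-GO,S:wait,W:car2-GO | queues: N=0 E=2 S=0 W=0
Step 5 [EW]: N:wait,E:car3-GO,S:wait,W:empty | queues: N=0 E=1 S=0 W=0
Cars crossed by step 5: 4

Answer: 4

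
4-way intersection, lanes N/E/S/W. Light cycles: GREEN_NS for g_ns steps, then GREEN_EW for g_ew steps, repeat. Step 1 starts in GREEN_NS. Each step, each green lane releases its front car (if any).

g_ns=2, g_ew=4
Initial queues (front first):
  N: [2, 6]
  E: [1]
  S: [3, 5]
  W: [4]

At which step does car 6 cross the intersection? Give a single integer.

Step 1 [NS]: N:car2-GO,E:wait,S:car3-GO,W:wait | queues: N=1 E=1 S=1 W=1
Step 2 [NS]: N:car6-GO,E:wait,S:car5-GO,W:wait | queues: N=0 E=1 S=0 W=1
Step 3 [EW]: N:wait,E:car1-GO,S:wait,W:car4-GO | queues: N=0 E=0 S=0 W=0
Car 6 crosses at step 2

2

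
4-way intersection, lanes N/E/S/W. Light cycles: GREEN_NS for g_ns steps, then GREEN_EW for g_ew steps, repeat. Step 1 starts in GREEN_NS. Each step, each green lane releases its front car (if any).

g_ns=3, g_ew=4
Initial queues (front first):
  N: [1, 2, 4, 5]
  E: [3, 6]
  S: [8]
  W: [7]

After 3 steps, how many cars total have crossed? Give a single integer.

Answer: 4

Derivation:
Step 1 [NS]: N:car1-GO,E:wait,S:car8-GO,W:wait | queues: N=3 E=2 S=0 W=1
Step 2 [NS]: N:car2-GO,E:wait,S:empty,W:wait | queues: N=2 E=2 S=0 W=1
Step 3 [NS]: N:car4-GO,E:wait,S:empty,W:wait | queues: N=1 E=2 S=0 W=1
Cars crossed by step 3: 4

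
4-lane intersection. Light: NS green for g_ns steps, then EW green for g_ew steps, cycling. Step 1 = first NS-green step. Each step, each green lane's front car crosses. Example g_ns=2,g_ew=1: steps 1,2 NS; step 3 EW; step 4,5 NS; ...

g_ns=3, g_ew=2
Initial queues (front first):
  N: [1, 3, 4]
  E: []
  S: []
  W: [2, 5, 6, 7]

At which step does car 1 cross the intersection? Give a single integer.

Step 1 [NS]: N:car1-GO,E:wait,S:empty,W:wait | queues: N=2 E=0 S=0 W=4
Step 2 [NS]: N:car3-GO,E:wait,S:empty,W:wait | queues: N=1 E=0 S=0 W=4
Step 3 [NS]: N:car4-GO,E:wait,S:empty,W:wait | queues: N=0 E=0 S=0 W=4
Step 4 [EW]: N:wait,E:empty,S:wait,W:car2-GO | queues: N=0 E=0 S=0 W=3
Step 5 [EW]: N:wait,E:empty,S:wait,W:car5-GO | queues: N=0 E=0 S=0 W=2
Step 6 [NS]: N:empty,E:wait,S:empty,W:wait | queues: N=0 E=0 S=0 W=2
Step 7 [NS]: N:empty,E:wait,S:empty,W:wait | queues: N=0 E=0 S=0 W=2
Step 8 [NS]: N:empty,E:wait,S:empty,W:wait | queues: N=0 E=0 S=0 W=2
Step 9 [EW]: N:wait,E:empty,S:wait,W:car6-GO | queues: N=0 E=0 S=0 W=1
Step 10 [EW]: N:wait,E:empty,S:wait,W:car7-GO | queues: N=0 E=0 S=0 W=0
Car 1 crosses at step 1

1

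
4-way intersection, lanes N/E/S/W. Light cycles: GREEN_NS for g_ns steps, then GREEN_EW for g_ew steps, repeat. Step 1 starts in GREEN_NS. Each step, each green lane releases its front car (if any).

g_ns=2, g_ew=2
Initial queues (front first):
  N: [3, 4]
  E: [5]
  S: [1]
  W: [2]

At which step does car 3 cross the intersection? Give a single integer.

Step 1 [NS]: N:car3-GO,E:wait,S:car1-GO,W:wait | queues: N=1 E=1 S=0 W=1
Step 2 [NS]: N:car4-GO,E:wait,S:empty,W:wait | queues: N=0 E=1 S=0 W=1
Step 3 [EW]: N:wait,E:car5-GO,S:wait,W:car2-GO | queues: N=0 E=0 S=0 W=0
Car 3 crosses at step 1

1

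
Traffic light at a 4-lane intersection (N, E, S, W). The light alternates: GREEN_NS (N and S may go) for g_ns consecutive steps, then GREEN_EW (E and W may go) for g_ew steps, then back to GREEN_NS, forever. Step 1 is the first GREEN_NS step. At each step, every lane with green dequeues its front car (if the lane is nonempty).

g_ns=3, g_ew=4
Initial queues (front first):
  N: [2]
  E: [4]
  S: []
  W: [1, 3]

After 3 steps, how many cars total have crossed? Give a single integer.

Answer: 1

Derivation:
Step 1 [NS]: N:car2-GO,E:wait,S:empty,W:wait | queues: N=0 E=1 S=0 W=2
Step 2 [NS]: N:empty,E:wait,S:empty,W:wait | queues: N=0 E=1 S=0 W=2
Step 3 [NS]: N:empty,E:wait,S:empty,W:wait | queues: N=0 E=1 S=0 W=2
Cars crossed by step 3: 1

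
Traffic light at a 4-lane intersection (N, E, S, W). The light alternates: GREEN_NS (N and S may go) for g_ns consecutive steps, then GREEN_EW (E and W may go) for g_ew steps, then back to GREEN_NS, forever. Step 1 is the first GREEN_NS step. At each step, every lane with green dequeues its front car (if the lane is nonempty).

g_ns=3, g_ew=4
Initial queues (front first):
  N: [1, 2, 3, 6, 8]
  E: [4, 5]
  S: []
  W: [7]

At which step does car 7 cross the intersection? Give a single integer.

Step 1 [NS]: N:car1-GO,E:wait,S:empty,W:wait | queues: N=4 E=2 S=0 W=1
Step 2 [NS]: N:car2-GO,E:wait,S:empty,W:wait | queues: N=3 E=2 S=0 W=1
Step 3 [NS]: N:car3-GO,E:wait,S:empty,W:wait | queues: N=2 E=2 S=0 W=1
Step 4 [EW]: N:wait,E:car4-GO,S:wait,W:car7-GO | queues: N=2 E=1 S=0 W=0
Step 5 [EW]: N:wait,E:car5-GO,S:wait,W:empty | queues: N=2 E=0 S=0 W=0
Step 6 [EW]: N:wait,E:empty,S:wait,W:empty | queues: N=2 E=0 S=0 W=0
Step 7 [EW]: N:wait,E:empty,S:wait,W:empty | queues: N=2 E=0 S=0 W=0
Step 8 [NS]: N:car6-GO,E:wait,S:empty,W:wait | queues: N=1 E=0 S=0 W=0
Step 9 [NS]: N:car8-GO,E:wait,S:empty,W:wait | queues: N=0 E=0 S=0 W=0
Car 7 crosses at step 4

4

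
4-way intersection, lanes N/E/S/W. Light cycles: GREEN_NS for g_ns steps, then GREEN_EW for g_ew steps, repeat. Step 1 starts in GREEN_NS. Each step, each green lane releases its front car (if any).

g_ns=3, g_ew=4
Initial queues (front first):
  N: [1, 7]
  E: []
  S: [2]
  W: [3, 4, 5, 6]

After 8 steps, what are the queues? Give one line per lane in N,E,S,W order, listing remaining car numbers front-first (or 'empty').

Step 1 [NS]: N:car1-GO,E:wait,S:car2-GO,W:wait | queues: N=1 E=0 S=0 W=4
Step 2 [NS]: N:car7-GO,E:wait,S:empty,W:wait | queues: N=0 E=0 S=0 W=4
Step 3 [NS]: N:empty,E:wait,S:empty,W:wait | queues: N=0 E=0 S=0 W=4
Step 4 [EW]: N:wait,E:empty,S:wait,W:car3-GO | queues: N=0 E=0 S=0 W=3
Step 5 [EW]: N:wait,E:empty,S:wait,W:car4-GO | queues: N=0 E=0 S=0 W=2
Step 6 [EW]: N:wait,E:empty,S:wait,W:car5-GO | queues: N=0 E=0 S=0 W=1
Step 7 [EW]: N:wait,E:empty,S:wait,W:car6-GO | queues: N=0 E=0 S=0 W=0

N: empty
E: empty
S: empty
W: empty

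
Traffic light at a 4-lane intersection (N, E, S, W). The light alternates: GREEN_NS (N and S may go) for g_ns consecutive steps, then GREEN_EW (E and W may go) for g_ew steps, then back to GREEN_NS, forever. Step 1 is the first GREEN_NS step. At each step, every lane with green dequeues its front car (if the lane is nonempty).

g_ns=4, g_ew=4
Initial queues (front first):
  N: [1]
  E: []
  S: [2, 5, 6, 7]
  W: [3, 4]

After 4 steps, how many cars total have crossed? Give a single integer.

Answer: 5

Derivation:
Step 1 [NS]: N:car1-GO,E:wait,S:car2-GO,W:wait | queues: N=0 E=0 S=3 W=2
Step 2 [NS]: N:empty,E:wait,S:car5-GO,W:wait | queues: N=0 E=0 S=2 W=2
Step 3 [NS]: N:empty,E:wait,S:car6-GO,W:wait | queues: N=0 E=0 S=1 W=2
Step 4 [NS]: N:empty,E:wait,S:car7-GO,W:wait | queues: N=0 E=0 S=0 W=2
Cars crossed by step 4: 5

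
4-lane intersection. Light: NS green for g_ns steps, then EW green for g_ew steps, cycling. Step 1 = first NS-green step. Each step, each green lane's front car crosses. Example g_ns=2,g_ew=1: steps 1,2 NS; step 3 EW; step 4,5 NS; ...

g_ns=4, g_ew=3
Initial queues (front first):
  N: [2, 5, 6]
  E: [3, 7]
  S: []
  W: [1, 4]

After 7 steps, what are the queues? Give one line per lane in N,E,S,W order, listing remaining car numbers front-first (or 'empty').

Step 1 [NS]: N:car2-GO,E:wait,S:empty,W:wait | queues: N=2 E=2 S=0 W=2
Step 2 [NS]: N:car5-GO,E:wait,S:empty,W:wait | queues: N=1 E=2 S=0 W=2
Step 3 [NS]: N:car6-GO,E:wait,S:empty,W:wait | queues: N=0 E=2 S=0 W=2
Step 4 [NS]: N:empty,E:wait,S:empty,W:wait | queues: N=0 E=2 S=0 W=2
Step 5 [EW]: N:wait,E:car3-GO,S:wait,W:car1-GO | queues: N=0 E=1 S=0 W=1
Step 6 [EW]: N:wait,E:car7-GO,S:wait,W:car4-GO | queues: N=0 E=0 S=0 W=0

N: empty
E: empty
S: empty
W: empty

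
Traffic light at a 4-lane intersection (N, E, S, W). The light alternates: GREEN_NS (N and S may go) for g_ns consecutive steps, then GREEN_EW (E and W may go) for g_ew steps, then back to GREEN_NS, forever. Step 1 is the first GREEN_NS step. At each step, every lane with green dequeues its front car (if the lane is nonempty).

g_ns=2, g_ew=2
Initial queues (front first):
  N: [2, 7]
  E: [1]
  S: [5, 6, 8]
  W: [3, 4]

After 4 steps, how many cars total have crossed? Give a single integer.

Step 1 [NS]: N:car2-GO,E:wait,S:car5-GO,W:wait | queues: N=1 E=1 S=2 W=2
Step 2 [NS]: N:car7-GO,E:wait,S:car6-GO,W:wait | queues: N=0 E=1 S=1 W=2
Step 3 [EW]: N:wait,E:car1-GO,S:wait,W:car3-GO | queues: N=0 E=0 S=1 W=1
Step 4 [EW]: N:wait,E:empty,S:wait,W:car4-GO | queues: N=0 E=0 S=1 W=0
Cars crossed by step 4: 7

Answer: 7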